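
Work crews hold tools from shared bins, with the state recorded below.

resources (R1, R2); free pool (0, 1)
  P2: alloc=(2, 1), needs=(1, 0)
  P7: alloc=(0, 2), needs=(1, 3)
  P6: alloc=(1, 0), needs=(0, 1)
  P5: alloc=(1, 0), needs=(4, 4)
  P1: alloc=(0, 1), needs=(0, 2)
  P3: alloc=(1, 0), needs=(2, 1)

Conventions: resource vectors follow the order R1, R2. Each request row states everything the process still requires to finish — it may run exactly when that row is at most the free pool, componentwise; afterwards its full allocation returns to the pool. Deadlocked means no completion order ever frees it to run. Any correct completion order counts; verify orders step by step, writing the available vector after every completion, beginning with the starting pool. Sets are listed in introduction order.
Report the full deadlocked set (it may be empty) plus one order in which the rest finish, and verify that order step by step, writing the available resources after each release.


No process is deadlocked.
Key observation: starting with P6, each completion frees enough for the next — no one is permanently blocked.
A valid finishing order for the others: P6, P2, P3, P1, P7, P5. Step-by-step check:
  pool = (0, 1)
  P6 needs (0, 1) <= (0, 1) -> finishes; pool += (1, 0) = (1, 1)
  P2 needs (1, 0) <= (1, 1) -> finishes; pool += (2, 1) = (3, 2)
  P3 needs (2, 1) <= (3, 2) -> finishes; pool += (1, 0) = (4, 2)
  P1 needs (0, 2) <= (4, 2) -> finishes; pool += (0, 1) = (4, 3)
  P7 needs (1, 3) <= (4, 3) -> finishes; pool += (0, 2) = (4, 5)
  P5 needs (4, 4) <= (4, 5) -> finishes; pool += (1, 0) = (5, 5)


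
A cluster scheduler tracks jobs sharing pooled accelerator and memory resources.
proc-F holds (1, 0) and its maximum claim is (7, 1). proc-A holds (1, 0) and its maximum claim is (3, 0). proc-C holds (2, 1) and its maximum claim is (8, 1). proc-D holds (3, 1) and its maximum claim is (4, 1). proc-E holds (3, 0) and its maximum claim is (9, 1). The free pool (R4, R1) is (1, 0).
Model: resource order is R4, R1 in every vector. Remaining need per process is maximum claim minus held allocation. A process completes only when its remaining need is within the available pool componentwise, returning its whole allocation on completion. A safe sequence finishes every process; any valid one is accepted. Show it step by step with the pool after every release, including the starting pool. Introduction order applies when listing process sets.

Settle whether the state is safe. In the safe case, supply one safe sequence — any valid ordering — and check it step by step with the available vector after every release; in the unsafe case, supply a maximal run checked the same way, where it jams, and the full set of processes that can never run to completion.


The state is UNSAFE.
Key observation: once proc-D, proc-A finish, the pool peaks at (5, 1) — and every remaining process still needs more R4 than that.
Going as far as possible: proc-D, proc-A; after that, nothing fits. Verifying each step:
  pool = (1, 0)
  run proc-D (needs (1, 0), free (1, 0)); after release of (3, 1) the pool is (4, 1)
  run proc-A (needs (2, 0), free (4, 1)); after release of (1, 0) the pool is (5, 1)
  proc-F cannot run: need (6, 1) vs free (5, 1) (insufficient R4)
  proc-C cannot run: need (6, 0) vs free (5, 1) (insufficient R4)
  proc-E cannot run: need (6, 1) vs free (5, 1) (insufficient R4)
Never able to finish: proc-F, proc-C and proc-E.


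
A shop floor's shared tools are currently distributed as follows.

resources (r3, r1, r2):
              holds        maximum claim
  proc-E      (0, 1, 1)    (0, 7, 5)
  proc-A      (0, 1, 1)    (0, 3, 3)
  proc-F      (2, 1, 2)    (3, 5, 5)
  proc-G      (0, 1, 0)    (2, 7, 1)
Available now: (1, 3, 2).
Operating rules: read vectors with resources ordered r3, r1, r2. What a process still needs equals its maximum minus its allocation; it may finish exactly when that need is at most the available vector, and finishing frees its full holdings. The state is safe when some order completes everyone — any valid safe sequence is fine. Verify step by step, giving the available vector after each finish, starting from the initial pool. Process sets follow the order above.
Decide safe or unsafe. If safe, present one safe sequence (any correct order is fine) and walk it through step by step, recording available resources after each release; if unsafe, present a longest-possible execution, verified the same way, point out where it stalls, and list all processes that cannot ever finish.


The state is UNSAFE.
Key observation: the wall is r1: completing proc-A, proc-F brings the pool only to (3, 5, 5), and all the rest need more.
The run proc-A, proc-F cannot be extended any further. Check, step by step:
  pool = (1, 3, 2)
  proc-A needs (0, 2, 2) <= (1, 3, 2) -> finishes; pool += (0, 1, 1) = (1, 4, 3)
  proc-F needs (1, 4, 3) <= (1, 4, 3) -> finishes; pool += (2, 1, 2) = (3, 5, 5)
  proc-E still needs (0, 6, 4) but only (3, 5, 5) is free — short on r1
  proc-G still needs (2, 6, 1) but only (3, 5, 5) is free — short on r1
Permanently blocked: proc-E and proc-G.


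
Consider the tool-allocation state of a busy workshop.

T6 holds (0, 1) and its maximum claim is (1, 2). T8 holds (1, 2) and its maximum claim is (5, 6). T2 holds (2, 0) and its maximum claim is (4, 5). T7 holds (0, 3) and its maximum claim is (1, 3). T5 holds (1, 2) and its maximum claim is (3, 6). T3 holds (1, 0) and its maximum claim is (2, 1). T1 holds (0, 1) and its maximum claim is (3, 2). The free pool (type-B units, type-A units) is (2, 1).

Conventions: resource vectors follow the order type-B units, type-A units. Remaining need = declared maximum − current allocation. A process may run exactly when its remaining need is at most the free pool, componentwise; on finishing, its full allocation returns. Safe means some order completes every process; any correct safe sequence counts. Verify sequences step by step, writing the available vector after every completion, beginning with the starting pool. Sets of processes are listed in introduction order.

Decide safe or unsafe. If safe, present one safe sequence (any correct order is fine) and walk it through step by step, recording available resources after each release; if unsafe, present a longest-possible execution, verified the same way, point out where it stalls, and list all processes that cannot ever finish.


SAFE. One safe sequence: T6, T7, T5, T1, T3, T2, T8.
Key observation: T6 marks the first exact bind of the order: its need (1, 1) fits the free (2, 1) with zero slack on a requested resource.
Step-by-step check:
  pool = (2, 1)
  T6: need (1, 1) fits (2, 1); releases (0, 1), pool now (2, 2)
  T7: need (1, 0) fits (2, 2); releases (0, 3), pool now (2, 5)
  T5: need (2, 4) fits (2, 5); releases (1, 2), pool now (3, 7)
  T1: need (3, 1) fits (3, 7); releases (0, 1), pool now (3, 8)
  T3: need (1, 1) fits (3, 8); releases (1, 0), pool now (4, 8)
  T2: need (2, 5) fits (4, 8); releases (2, 0), pool now (6, 8)
  T8: need (4, 4) fits (6, 8); releases (1, 2), pool now (7, 10)


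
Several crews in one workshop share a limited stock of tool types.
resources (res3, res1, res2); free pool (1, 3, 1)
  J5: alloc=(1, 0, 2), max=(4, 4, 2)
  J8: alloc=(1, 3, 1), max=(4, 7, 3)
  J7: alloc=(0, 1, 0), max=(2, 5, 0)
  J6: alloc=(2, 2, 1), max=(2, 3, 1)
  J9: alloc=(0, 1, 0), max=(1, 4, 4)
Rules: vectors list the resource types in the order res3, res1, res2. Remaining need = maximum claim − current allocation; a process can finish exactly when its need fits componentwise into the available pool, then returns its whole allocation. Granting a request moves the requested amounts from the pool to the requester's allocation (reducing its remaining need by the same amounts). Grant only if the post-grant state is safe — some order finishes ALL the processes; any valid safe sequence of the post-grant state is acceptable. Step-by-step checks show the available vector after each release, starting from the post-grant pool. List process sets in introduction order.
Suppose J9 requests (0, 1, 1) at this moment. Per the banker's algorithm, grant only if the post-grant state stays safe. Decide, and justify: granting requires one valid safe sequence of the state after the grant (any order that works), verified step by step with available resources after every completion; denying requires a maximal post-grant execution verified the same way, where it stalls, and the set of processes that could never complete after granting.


GRANT — the state after the grant stays safe, e.g. via J6, J5, J9, J7, J8.
Key observation: with (1, 2, 0) left after the transfer, J6 can run at once — the state stays safe.
Verifying the post-grant state step by step:
  pool = (1, 2, 0)
  J6 needs (0, 1, 0) <= (1, 2, 0) -> finishes; pool += (2, 2, 1) = (3, 4, 1)
  J5 needs (3, 4, 0) <= (3, 4, 1) -> finishes; pool += (1, 0, 2) = (4, 4, 3)
  J9 needs (1, 2, 3) <= (4, 4, 3) -> finishes; pool += (0, 2, 1) = (4, 6, 4)
  J7 needs (2, 4, 0) <= (4, 6, 4) -> finishes; pool += (0, 1, 0) = (4, 7, 4)
  J8 needs (3, 4, 2) <= (4, 7, 4) -> finishes; pool += (1, 3, 1) = (5, 10, 5)


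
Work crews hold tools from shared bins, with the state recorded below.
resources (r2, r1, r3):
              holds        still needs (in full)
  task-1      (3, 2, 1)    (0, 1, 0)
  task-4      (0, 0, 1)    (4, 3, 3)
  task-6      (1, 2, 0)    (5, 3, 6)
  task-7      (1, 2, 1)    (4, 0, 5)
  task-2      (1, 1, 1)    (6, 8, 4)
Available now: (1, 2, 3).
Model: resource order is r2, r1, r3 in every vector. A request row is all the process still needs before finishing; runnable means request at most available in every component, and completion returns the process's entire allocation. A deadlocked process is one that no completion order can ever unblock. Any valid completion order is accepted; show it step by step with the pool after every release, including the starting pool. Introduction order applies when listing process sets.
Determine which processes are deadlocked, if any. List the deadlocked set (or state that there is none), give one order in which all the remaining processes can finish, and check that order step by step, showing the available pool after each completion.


No process is deadlocked.
Key observation: task-1 fits the free pool immediately, and its release cascades until everyone finishes.
A valid finishing order for the others: task-1, task-4, task-7, task-6, task-2. Walking it through:
  pool = (1, 2, 3)
  run task-1 (needs (0, 1, 0), free (1, 2, 3)); after release of (3, 2, 1) the pool is (4, 4, 4)
  run task-4 (needs (4, 3, 3), free (4, 4, 4)); after release of (0, 0, 1) the pool is (4, 4, 5)
  run task-7 (needs (4, 0, 5), free (4, 4, 5)); after release of (1, 2, 1) the pool is (5, 6, 6)
  run task-6 (needs (5, 3, 6), free (5, 6, 6)); after release of (1, 2, 0) the pool is (6, 8, 6)
  run task-2 (needs (6, 8, 4), free (6, 8, 6)); after release of (1, 1, 1) the pool is (7, 9, 7)


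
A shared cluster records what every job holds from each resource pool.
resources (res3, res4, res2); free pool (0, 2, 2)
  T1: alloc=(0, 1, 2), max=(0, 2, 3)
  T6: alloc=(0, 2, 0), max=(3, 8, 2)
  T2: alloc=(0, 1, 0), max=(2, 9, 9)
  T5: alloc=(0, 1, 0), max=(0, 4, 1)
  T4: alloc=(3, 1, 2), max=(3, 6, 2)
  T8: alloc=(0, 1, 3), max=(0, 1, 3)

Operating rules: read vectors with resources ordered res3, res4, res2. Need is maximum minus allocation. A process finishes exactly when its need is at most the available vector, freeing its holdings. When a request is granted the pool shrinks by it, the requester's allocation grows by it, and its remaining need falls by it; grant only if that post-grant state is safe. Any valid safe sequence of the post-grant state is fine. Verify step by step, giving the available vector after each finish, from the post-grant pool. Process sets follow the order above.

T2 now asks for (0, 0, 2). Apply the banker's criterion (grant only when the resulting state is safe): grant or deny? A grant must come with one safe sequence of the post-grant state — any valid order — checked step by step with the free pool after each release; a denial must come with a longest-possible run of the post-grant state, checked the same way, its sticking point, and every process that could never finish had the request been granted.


GRANT. The post-grant state is safe; one safe sequence: T8, T5, T1, T4, T6, T2.
Key observation: the transfer keeps a workable pool ((0, 2, 0)); T8 starts the safe sequence.
Step-by-step check of the post-grant state:
  pool = (0, 2, 0)
  T8: need (0, 0, 0) fits (0, 2, 0); releases (0, 1, 3), pool now (0, 3, 3)
  T5: need (0, 3, 1) fits (0, 3, 3); releases (0, 1, 0), pool now (0, 4, 3)
  T1: need (0, 1, 1) fits (0, 4, 3); releases (0, 1, 2), pool now (0, 5, 5)
  T4: need (0, 5, 0) fits (0, 5, 5); releases (3, 1, 2), pool now (3, 6, 7)
  T6: need (3, 6, 2) fits (3, 6, 7); releases (0, 2, 0), pool now (3, 8, 7)
  T2: need (2, 8, 7) fits (3, 8, 7); releases (0, 1, 2), pool now (3, 9, 9)


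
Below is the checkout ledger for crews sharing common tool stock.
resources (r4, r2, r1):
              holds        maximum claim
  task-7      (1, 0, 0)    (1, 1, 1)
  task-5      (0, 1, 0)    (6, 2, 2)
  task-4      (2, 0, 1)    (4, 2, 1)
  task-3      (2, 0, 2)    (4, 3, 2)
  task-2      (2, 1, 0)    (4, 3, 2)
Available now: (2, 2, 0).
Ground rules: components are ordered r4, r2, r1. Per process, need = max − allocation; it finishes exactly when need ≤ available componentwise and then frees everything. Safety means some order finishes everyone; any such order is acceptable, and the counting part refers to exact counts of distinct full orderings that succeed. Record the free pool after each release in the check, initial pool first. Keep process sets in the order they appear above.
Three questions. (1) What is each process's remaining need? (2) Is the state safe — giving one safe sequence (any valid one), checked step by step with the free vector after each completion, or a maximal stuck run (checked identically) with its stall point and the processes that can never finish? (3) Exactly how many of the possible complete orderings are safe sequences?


(1) Need matrix, components ordered r4, r2, r1:
  task-7: (0, 1, 1)
  task-5: (6, 1, 2)
  task-4: (2, 2, 0)
  task-3: (2, 3, 0)
  task-2: (2, 2, 2)
(2) The state is UNSAFE.
Key observation: after task-4, task-7 the pool peaks at (5, 2, 1), and each blocked process is short somewhere: task-5 on r4, r1; task-3 on r2; task-2 on r1.
The run task-4, task-7 cannot be extended any further. Step-by-step check:
  pool = (2, 2, 0)
  task-4 needs (2, 2, 0) <= (2, 2, 0) -> finishes; pool += (2, 0, 1) = (4, 2, 1)
  task-7 needs (0, 1, 1) <= (4, 2, 1) -> finishes; pool += (1, 0, 0) = (5, 2, 1)
  task-5 still needs (6, 1, 2) but only (5, 2, 1) is free — short on r4 and r1
  task-3 still needs (2, 3, 0) but only (5, 2, 1) is free — short on r2
  task-2 still needs (2, 2, 2) but only (5, 2, 1) is free — short on r1
Permanently blocked: task-5, task-3 and task-2.
(3) Exactly 0 of the possible complete orderings are safe sequences.


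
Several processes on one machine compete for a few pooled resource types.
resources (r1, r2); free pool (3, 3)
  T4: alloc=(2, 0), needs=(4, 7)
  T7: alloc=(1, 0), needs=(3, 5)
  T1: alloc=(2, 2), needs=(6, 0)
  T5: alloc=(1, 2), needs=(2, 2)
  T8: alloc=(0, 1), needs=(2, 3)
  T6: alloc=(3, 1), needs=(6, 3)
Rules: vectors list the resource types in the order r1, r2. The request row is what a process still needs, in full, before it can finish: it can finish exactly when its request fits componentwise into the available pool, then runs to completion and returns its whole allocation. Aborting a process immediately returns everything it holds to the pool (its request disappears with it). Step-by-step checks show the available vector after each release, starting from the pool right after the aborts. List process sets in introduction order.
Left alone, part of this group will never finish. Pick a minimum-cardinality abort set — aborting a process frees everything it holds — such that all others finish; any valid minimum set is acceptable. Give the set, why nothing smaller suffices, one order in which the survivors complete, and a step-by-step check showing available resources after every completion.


Minimum abort set: T6.
Key observation: T1 had no path to completion before; after the abort of T6 ((3, 1) returned), step 4 is where it fits.
Why nothing smaller works: aborting no one leaves the state deadlocked as given.
The survivors complete as T5, T7, T8, T1, T4. Step-by-step check (starting from the post-abort pool):
  pool = (6, 4)
  run T5 (needs (2, 2), free (6, 4)); after release of (1, 2) the pool is (7, 6)
  run T7 (needs (3, 5), free (7, 6)); after release of (1, 0) the pool is (8, 6)
  run T8 (needs (2, 3), free (8, 6)); after release of (0, 1) the pool is (8, 7)
  run T1 (needs (6, 0), free (8, 7)); after release of (2, 2) the pool is (10, 9)
  run T4 (needs (4, 7), free (10, 9)); after release of (2, 0) the pool is (12, 9)


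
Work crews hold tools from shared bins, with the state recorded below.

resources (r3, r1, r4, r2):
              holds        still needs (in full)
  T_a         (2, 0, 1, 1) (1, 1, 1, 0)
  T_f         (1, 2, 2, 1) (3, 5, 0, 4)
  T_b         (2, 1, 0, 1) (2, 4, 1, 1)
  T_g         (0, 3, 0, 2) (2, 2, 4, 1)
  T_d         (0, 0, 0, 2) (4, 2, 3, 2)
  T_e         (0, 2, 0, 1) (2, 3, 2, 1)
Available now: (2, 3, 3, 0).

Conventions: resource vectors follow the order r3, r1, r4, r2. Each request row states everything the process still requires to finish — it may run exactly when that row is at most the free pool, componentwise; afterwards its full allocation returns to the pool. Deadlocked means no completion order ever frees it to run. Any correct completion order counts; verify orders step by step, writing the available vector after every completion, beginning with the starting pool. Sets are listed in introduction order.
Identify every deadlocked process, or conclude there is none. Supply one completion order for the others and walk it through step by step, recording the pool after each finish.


Nothing here is deadlocked.
Key observation: starting with T_a, each completion frees enough for the next — no one is permanently blocked.
The rest can finish in the order T_a, T_g, T_e, T_d, T_f, T_b. Verifying each step:
  pool = (2, 3, 3, 0)
  T_a: need (1, 1, 1, 0) fits (2, 3, 3, 0); releases (2, 0, 1, 1), pool now (4, 3, 4, 1)
  T_g: need (2, 2, 4, 1) fits (4, 3, 4, 1); releases (0, 3, 0, 2), pool now (4, 6, 4, 3)
  T_e: need (2, 3, 2, 1) fits (4, 6, 4, 3); releases (0, 2, 0, 1), pool now (4, 8, 4, 4)
  T_d: need (4, 2, 3, 2) fits (4, 8, 4, 4); releases (0, 0, 0, 2), pool now (4, 8, 4, 6)
  T_f: need (3, 5, 0, 4) fits (4, 8, 4, 6); releases (1, 2, 2, 1), pool now (5, 10, 6, 7)
  T_b: need (2, 4, 1, 1) fits (5, 10, 6, 7); releases (2, 1, 0, 1), pool now (7, 11, 6, 8)


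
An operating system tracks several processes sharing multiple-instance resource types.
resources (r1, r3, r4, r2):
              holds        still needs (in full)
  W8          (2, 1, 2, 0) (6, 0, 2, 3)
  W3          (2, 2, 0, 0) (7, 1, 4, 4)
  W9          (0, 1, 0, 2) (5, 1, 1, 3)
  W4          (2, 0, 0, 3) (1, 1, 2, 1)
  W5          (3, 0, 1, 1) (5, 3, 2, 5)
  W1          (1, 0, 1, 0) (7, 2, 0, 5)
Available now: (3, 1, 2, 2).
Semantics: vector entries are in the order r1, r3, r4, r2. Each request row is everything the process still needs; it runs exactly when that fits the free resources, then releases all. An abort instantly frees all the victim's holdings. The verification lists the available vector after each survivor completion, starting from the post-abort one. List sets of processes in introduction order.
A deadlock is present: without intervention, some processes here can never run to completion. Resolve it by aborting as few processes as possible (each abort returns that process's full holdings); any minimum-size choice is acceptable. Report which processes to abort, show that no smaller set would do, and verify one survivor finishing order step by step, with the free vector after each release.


The answer: abort W1.
Key observation: the deadlocked W8 becomes finishable only because W1 released (1, 0, 1, 0); it completes at step 2 below.
No smaller set exists: with zero aborts the deadlock remains.
Survivors finish in the order: W4, W8, W9, W3, W5. Check, step by step (pool after the aborts first):
  pool = (4, 1, 3, 2)
  W4: need (1, 1, 2, 1) fits (4, 1, 3, 2); releases (2, 0, 0, 3), pool now (6, 1, 3, 5)
  W8: need (6, 0, 2, 3) fits (6, 1, 3, 5); releases (2, 1, 2, 0), pool now (8, 2, 5, 5)
  W9: need (5, 1, 1, 3) fits (8, 2, 5, 5); releases (0, 1, 0, 2), pool now (8, 3, 5, 7)
  W3: need (7, 1, 4, 4) fits (8, 3, 5, 7); releases (2, 2, 0, 0), pool now (10, 5, 5, 7)
  W5: need (5, 3, 2, 5) fits (10, 5, 5, 7); releases (3, 0, 1, 1), pool now (13, 5, 6, 8)


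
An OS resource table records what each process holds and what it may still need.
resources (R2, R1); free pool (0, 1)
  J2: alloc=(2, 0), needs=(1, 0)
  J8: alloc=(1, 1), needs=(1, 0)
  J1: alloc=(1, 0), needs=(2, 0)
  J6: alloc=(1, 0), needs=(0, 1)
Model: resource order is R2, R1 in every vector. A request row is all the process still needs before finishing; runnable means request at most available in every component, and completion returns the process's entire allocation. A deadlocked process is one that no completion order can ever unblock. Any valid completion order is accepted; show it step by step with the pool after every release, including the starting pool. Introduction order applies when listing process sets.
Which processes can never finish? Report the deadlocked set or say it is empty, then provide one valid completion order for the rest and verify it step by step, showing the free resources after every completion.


Nothing here is deadlocked.
Key observation: the pool covers J6 at once, and every later process fits after earlier releases.
The rest can finish in the order J6, J8, J2, J1. Step-by-step check:
  pool = (0, 1)
  J6: need (0, 1) fits (0, 1); releases (1, 0), pool now (1, 1)
  J8: need (1, 0) fits (1, 1); releases (1, 1), pool now (2, 2)
  J2: need (1, 0) fits (2, 2); releases (2, 0), pool now (4, 2)
  J1: need (2, 0) fits (4, 2); releases (1, 0), pool now (5, 2)


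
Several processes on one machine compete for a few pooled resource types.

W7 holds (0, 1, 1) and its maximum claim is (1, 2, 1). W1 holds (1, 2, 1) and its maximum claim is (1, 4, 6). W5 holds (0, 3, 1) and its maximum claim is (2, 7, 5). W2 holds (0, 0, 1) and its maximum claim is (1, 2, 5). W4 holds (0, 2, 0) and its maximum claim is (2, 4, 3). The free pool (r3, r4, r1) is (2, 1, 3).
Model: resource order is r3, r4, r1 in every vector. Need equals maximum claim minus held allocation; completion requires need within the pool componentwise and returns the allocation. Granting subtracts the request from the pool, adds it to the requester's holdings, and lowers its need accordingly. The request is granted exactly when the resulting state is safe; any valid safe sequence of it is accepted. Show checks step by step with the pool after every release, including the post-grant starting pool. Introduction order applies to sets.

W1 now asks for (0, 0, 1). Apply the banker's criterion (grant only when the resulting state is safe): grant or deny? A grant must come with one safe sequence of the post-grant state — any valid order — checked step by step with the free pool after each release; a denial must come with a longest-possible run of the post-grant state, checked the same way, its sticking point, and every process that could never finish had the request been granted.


DENY — the pretend-granted state is unsafe.
Key observation: no order helps: past W7, W4, the free pool tops out at (2, 4, 3), below what each blocked process needs in r1.
After a pretend grant, a maximal execution: W7, W4 — then nothing else fits. Walking it through:
  pool = (2, 1, 2)
  run W7 (needs (1, 1, 0), free (2, 1, 2)); after release of (0, 1, 1) the pool is (2, 2, 3)
  run W4 (needs (2, 2, 3), free (2, 2, 3)); after release of (0, 2, 0) the pool is (2, 4, 3)
  W1 still needs (0, 2, 4) but only (2, 4, 3) is free — short on r1
  W5 still needs (2, 4, 4) but only (2, 4, 3) is free — short on r1
  W2 still needs (1, 2, 4) but only (2, 4, 3) is free — short on r1
Had the request been granted, W1, W5 and W2 could never finish.


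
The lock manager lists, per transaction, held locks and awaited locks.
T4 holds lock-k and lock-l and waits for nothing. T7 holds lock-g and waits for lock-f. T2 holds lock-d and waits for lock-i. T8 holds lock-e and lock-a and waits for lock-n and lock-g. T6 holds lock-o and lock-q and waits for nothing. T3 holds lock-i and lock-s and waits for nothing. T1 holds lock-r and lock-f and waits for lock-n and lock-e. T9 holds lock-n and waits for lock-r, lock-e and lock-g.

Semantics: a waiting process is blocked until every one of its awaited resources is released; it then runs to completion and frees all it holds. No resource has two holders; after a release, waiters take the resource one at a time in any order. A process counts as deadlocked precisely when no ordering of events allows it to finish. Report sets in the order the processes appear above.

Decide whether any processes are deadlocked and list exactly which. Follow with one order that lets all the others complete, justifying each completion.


Deadlocked: T7, T8, T1 and T9.
Key observation: T7 -> T1 -> T8 -> T7 is a circular wait — nothing in it can go first; T9 is caught in further circular waits.
One completion order for the rest: T6, T3, T2, T4.
Walking it through:
  T6 waits on nothing -> runs at once and releases lock-o and lock-q
  T3 waits on nothing -> runs at once and releases lock-i and lock-s
  T2: everything it awaited (lock-i) is free; runs, freeing lock-d
  T4 waits on nothing -> runs at once and releases lock-k and lock-l


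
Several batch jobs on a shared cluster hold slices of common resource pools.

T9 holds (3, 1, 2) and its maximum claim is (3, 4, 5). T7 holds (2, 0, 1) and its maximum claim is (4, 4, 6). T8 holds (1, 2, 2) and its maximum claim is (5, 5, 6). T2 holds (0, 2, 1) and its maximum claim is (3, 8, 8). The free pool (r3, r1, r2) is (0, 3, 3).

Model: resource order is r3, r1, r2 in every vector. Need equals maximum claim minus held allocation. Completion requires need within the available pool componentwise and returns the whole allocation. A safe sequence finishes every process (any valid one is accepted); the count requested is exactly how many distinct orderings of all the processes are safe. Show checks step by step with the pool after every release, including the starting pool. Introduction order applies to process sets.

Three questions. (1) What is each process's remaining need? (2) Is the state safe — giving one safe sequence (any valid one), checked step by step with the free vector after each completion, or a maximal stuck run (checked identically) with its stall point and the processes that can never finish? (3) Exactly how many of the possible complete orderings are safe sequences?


(1) Need matrix, components ordered r3, r1, r2:
  T9: (0, 3, 3)
  T7: (2, 4, 5)
  T8: (4, 3, 4)
  T2: (3, 6, 7)
(2) SAFE, for example via the order T9, T7, T8, T2.
Key observation: T9 marks the first exact bind of the order: its need (0, 3, 3) fits the free (0, 3, 3) with zero slack on a requested resource.
Check, step by step:
  pool = (0, 3, 3)
  run T9 (needs (0, 3, 3), free (0, 3, 3)); after release of (3, 1, 2) the pool is (3, 4, 5)
  run T7 (needs (2, 4, 5), free (3, 4, 5)); after release of (2, 0, 1) the pool is (5, 4, 6)
  run T8 (needs (4, 3, 4), free (5, 4, 6)); after release of (1, 2, 2) the pool is (6, 6, 8)
  run T2 (needs (3, 6, 7), free (6, 6, 8)); after release of (0, 2, 1) the pool is (6, 8, 9)
(3) The exact count: 1 of the possible complete orderings is a safe sequence.


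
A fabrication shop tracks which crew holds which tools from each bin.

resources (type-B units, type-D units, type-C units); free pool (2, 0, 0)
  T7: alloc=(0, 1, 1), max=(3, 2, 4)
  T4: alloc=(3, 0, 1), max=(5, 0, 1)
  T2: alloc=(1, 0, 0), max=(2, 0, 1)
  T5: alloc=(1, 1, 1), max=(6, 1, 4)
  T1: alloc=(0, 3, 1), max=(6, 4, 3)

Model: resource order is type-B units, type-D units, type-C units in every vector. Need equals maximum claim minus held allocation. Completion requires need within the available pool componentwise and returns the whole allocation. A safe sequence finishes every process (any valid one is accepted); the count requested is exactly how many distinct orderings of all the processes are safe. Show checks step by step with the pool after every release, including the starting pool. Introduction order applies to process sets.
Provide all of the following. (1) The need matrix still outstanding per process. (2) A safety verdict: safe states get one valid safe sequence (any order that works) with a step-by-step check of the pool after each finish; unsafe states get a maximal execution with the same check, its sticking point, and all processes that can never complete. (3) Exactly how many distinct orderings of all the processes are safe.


(1) Remaining need (order type-B units, type-D units, type-C units):
  T7: (3, 1, 3)
  T4: (2, 0, 0)
  T2: (1, 0, 1)
  T5: (5, 0, 3)
  T1: (6, 1, 2)
(2) UNSAFE — no complete ordering exists.
Key observation: even finishing T4, T2 leaves just (6, 0, 1) free — too little type-C units for any of the remaining processes.
A maximal execution: T4, T2 — then nothing else fits. Verifying each step:
  pool = (2, 0, 0)
  T4: need (2, 0, 0) fits (2, 0, 0); releases (3, 0, 1), pool now (5, 0, 1)
  T2: need (1, 0, 1) fits (5, 0, 1); releases (1, 0, 0), pool now (6, 0, 1)
  T7 still needs (3, 1, 3) but only (6, 0, 1) is free — short on type-D units and type-C units
  T5 still needs (5, 0, 3) but only (6, 0, 1) is free — short on type-C units
  T1 still needs (6, 1, 2) but only (6, 0, 1) is free — short on type-D units and type-C units
Never able to finish: T7, T5 and T1.
(3) Precisely 0 of the possible complete orderings are safe sequences.


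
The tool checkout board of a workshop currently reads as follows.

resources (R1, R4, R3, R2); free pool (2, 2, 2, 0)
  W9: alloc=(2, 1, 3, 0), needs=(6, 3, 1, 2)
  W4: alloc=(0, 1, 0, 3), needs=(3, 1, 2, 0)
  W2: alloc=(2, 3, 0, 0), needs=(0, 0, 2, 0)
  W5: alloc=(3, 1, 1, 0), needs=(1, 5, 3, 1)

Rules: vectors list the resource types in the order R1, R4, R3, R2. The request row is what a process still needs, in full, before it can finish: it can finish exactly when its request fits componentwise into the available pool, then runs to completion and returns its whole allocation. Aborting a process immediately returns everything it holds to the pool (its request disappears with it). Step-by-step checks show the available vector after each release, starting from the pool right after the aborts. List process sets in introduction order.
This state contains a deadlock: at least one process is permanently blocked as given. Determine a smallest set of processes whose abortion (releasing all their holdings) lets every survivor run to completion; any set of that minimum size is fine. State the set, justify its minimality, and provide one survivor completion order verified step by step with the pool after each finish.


Abort W9.
Key observation: before aborting W9, W5 was permanently blocked — no order could ever run it; afterwards it completes at step 3.
No smaller set exists: with zero aborts the deadlock remains.
The survivors complete as W4, W2, W5. Walking it through (starting from the post-abort pool):
  pool = (4, 3, 5, 0)
  run W4 (needs (3, 1, 2, 0), free (4, 3, 5, 0)); after release of (0, 1, 0, 3) the pool is (4, 4, 5, 3)
  run W2 (needs (0, 0, 2, 0), free (4, 4, 5, 3)); after release of (2, 3, 0, 0) the pool is (6, 7, 5, 3)
  run W5 (needs (1, 5, 3, 1), free (6, 7, 5, 3)); after release of (3, 1, 1, 0) the pool is (9, 8, 6, 3)


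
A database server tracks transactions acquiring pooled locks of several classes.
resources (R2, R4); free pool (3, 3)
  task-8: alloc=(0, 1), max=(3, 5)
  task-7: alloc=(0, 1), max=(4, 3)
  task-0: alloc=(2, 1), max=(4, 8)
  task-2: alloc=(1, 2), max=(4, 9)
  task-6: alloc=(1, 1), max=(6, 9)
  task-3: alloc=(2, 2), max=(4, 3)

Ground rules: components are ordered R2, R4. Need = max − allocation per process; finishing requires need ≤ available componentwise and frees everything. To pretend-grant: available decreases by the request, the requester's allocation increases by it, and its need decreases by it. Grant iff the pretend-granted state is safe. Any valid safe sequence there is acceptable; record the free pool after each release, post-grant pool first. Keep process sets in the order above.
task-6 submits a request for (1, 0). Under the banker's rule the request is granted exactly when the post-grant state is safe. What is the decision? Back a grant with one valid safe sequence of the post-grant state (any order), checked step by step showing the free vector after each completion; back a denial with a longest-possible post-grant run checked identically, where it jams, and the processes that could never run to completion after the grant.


GRANT: granting preserves safety; a valid post-grant sequence is task-3, task-7, task-8, task-0, task-6, task-2.
Key observation: (2, 3) free after granting still covers task-3 first, and each release covers the next.
Check on the post-grant state, step by step:
  pool = (2, 3)
  task-3 needs (2, 1) <= (2, 3) -> finishes; pool += (2, 2) = (4, 5)
  task-7 needs (4, 2) <= (4, 5) -> finishes; pool += (0, 1) = (4, 6)
  task-8 needs (3, 4) <= (4, 6) -> finishes; pool += (0, 1) = (4, 7)
  task-0 needs (2, 7) <= (4, 7) -> finishes; pool += (2, 1) = (6, 8)
  task-6 needs (4, 8) <= (6, 8) -> finishes; pool += (2, 1) = (8, 9)
  task-2 needs (3, 7) <= (8, 9) -> finishes; pool += (1, 2) = (9, 11)


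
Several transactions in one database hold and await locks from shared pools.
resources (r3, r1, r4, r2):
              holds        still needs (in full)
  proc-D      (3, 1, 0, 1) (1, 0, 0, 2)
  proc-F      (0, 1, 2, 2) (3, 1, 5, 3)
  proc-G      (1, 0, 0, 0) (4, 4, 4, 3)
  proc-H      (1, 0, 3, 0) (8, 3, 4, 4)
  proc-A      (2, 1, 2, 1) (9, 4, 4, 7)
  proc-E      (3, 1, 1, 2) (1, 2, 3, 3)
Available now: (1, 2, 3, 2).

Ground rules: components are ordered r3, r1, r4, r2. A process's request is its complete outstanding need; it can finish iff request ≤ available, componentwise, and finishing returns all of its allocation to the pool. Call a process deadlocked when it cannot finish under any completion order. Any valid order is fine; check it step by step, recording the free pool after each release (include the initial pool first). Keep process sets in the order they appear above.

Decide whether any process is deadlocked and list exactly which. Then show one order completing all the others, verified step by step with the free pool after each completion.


Nothing here is deadlocked.
Key observation: starting with proc-D, each completion frees enough for the next — no one is permanently blocked.
The rest can finish in the order proc-D, proc-E, proc-G, proc-H, proc-F, proc-A. Walking it through:
  pool = (1, 2, 3, 2)
  run proc-D (needs (1, 0, 0, 2), free (1, 2, 3, 2)); after release of (3, 1, 0, 1) the pool is (4, 3, 3, 3)
  run proc-E (needs (1, 2, 3, 3), free (4, 3, 3, 3)); after release of (3, 1, 1, 2) the pool is (7, 4, 4, 5)
  run proc-G (needs (4, 4, 4, 3), free (7, 4, 4, 5)); after release of (1, 0, 0, 0) the pool is (8, 4, 4, 5)
  run proc-H (needs (8, 3, 4, 4), free (8, 4, 4, 5)); after release of (1, 0, 3, 0) the pool is (9, 4, 7, 5)
  run proc-F (needs (3, 1, 5, 3), free (9, 4, 7, 5)); after release of (0, 1, 2, 2) the pool is (9, 5, 9, 7)
  run proc-A (needs (9, 4, 4, 7), free (9, 5, 9, 7)); after release of (2, 1, 2, 1) the pool is (11, 6, 11, 8)


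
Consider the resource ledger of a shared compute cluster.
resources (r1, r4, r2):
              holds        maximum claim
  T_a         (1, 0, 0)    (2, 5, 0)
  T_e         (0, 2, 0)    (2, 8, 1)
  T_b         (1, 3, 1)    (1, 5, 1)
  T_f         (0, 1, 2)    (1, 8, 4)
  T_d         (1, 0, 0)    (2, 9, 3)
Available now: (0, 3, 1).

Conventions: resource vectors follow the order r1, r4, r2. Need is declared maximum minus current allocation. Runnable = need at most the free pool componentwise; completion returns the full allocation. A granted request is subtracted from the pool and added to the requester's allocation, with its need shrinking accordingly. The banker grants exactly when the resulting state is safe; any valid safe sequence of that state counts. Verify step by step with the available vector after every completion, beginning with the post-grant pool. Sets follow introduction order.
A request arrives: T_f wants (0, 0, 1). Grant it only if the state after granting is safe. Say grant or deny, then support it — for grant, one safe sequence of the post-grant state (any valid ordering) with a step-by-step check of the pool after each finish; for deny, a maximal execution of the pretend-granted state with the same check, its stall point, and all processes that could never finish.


GRANT. The post-grant state is safe; one safe sequence: T_b, T_a, T_e, T_f, T_d.
Key observation: even at the reduced pool (0, 3, 0), T_b fits immediately, so safety survives the grant.
Step-by-step check of the post-grant state:
  pool = (0, 3, 0)
  run T_b (needs (0, 2, 0), free (0, 3, 0)); after release of (1, 3, 1) the pool is (1, 6, 1)
  run T_a (needs (1, 5, 0), free (1, 6, 1)); after release of (1, 0, 0) the pool is (2, 6, 1)
  run T_e (needs (2, 6, 1), free (2, 6, 1)); after release of (0, 2, 0) the pool is (2, 8, 1)
  run T_f (needs (1, 7, 1), free (2, 8, 1)); after release of (0, 1, 3) the pool is (2, 9, 4)
  run T_d (needs (1, 9, 3), free (2, 9, 4)); after release of (1, 0, 0) the pool is (3, 9, 4)


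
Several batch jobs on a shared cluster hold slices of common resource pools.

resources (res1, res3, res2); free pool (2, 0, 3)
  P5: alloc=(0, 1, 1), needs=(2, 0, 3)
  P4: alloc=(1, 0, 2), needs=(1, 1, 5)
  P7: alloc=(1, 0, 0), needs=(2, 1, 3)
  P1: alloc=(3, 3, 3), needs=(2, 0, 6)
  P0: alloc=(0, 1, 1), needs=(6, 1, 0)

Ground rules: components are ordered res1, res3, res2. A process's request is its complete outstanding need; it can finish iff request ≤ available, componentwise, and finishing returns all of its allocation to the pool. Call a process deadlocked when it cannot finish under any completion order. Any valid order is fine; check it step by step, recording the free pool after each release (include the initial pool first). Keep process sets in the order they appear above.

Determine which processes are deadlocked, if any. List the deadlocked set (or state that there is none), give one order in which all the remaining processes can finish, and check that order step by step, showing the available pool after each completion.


Deadlocked: P4, P1 and P0.
Key observation: after P5, P7 the pool peaks at (3, 1, 4), and each blocked process is short somewhere: P4 on res2; P1 on res2; P0 on res1.
A valid finishing order for the others: P5, P7. Walking it through:
  pool = (2, 0, 3)
  P5: need (2, 0, 3) fits (2, 0, 3); releases (0, 1, 1), pool now (2, 1, 4)
  P7: need (2, 1, 3) fits (2, 1, 4); releases (1, 0, 0), pool now (3, 1, 4)
The stuck group stays short no matter what:
  blocked: P4 wants (1, 1, 5), pool (3, 1, 4) — not enough res2
  blocked: P1 wants (2, 0, 6), pool (3, 1, 4) — not enough res2
  blocked: P0 wants (6, 1, 0), pool (3, 1, 4) — not enough res1


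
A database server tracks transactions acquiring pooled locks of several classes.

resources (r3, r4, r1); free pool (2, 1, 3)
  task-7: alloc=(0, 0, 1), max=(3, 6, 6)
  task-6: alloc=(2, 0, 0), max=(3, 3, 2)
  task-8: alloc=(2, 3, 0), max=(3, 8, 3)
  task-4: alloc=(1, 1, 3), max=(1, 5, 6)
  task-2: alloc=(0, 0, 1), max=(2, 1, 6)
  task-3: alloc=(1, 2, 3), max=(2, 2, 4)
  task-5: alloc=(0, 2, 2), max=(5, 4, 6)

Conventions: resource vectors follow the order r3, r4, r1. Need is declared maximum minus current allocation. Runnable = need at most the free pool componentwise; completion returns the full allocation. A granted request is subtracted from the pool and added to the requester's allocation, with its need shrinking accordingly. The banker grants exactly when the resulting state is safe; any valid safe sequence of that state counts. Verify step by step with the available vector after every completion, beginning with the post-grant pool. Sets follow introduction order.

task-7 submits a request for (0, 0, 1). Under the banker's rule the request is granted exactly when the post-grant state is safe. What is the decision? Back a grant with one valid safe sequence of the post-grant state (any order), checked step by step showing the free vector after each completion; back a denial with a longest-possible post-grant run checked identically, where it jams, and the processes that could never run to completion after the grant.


GRANT. The post-grant state is safe; one safe sequence: task-3, task-6, task-5, task-8, task-4, task-7, task-2.
Key observation: post-grant, (2, 1, 2) remains, and an order beginning with task-3 completes everyone.
Step-by-step check of the post-grant state:
  pool = (2, 1, 2)
  task-3 needs (1, 0, 1) <= (2, 1, 2) -> finishes; pool += (1, 2, 3) = (3, 3, 5)
  task-6 needs (1, 3, 2) <= (3, 3, 5) -> finishes; pool += (2, 0, 0) = (5, 3, 5)
  task-5 needs (5, 2, 4) <= (5, 3, 5) -> finishes; pool += (0, 2, 2) = (5, 5, 7)
  task-8 needs (1, 5, 3) <= (5, 5, 7) -> finishes; pool += (2, 3, 0) = (7, 8, 7)
  task-4 needs (0, 4, 3) <= (7, 8, 7) -> finishes; pool += (1, 1, 3) = (8, 9, 10)
  task-7 needs (3, 6, 4) <= (8, 9, 10) -> finishes; pool += (0, 0, 2) = (8, 9, 12)
  task-2 needs (2, 1, 5) <= (8, 9, 12) -> finishes; pool += (0, 0, 1) = (8, 9, 13)
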